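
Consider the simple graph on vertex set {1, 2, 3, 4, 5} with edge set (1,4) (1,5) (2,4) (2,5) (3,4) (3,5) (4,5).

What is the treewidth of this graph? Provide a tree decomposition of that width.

The largest bag has 3 vertices, giving width 2; this decomposition certifies tw(G) ≤ 2. For the lower bound, the 3 vertices {1, 4, 5} are pairwise adjacent, and any tree decomposition puts a clique entirely inside one bag — forcing width ≥ 2. Combining the bounds, tw(G) = 2.

Treewidth 2.
One such decomposition:
Bags: B1 = {2, 4, 5}  B2 = {3, 4, 5}  B3 = {1, 4, 5}
Tree: B1–B2, B1–B3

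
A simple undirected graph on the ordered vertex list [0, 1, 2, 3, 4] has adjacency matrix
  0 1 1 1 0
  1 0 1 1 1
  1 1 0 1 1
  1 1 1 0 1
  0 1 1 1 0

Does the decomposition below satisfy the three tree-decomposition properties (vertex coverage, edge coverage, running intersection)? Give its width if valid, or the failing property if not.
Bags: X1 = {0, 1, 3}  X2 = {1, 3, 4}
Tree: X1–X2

No — vertex 2 appears in no bag.

A tree decomposition must satisfy three properties: every vertex lies in some bag; for every edge, both endpoints lie together in some bag; and for every vertex, the bags containing it form a connected subtree. Here vertex 2 appears in no bag, so the decomposition is invalid.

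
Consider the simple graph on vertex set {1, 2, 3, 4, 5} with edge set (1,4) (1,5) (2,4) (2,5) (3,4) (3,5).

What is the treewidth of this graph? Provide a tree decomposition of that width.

Treewidth 2.
One optimal decomposition is:
Bags: B1 = {1, 4, 5}  B2 = {2, 4, 5}  B3 = {3, 4, 5}
Tree: B1–B2, B2–B3

The largest bag has 3 vertices, giving width 2; this decomposition certifies tw(G) ≤ 2. For the lower bound, G contains the cycle 1–5–2–4–1, so G is not a forest; only forests have treewidth ≤ 1, hence tw(G) ≥ 2. Combining the bounds, tw(G) = 2.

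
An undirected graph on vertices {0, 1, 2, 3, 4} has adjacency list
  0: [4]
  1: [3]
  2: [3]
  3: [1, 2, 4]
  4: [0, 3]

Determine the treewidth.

A width-1 tree decomposition is:
Bags: B1 = {2, 3}  B2 = {3, 4}  B3 = {0, 4}  B4 = {1, 3}
Tree: B1–B2, B2–B3, B2–B4
Every bag has size at most 2, so the width is 2 − 1 = 1 and tw(G) ≤ 1. Since G has at least one edge (e.g. 2–3), it is not an edgeless graph, so tw(G) ≥ 1. Hence tw(G) = 1 exactly.

1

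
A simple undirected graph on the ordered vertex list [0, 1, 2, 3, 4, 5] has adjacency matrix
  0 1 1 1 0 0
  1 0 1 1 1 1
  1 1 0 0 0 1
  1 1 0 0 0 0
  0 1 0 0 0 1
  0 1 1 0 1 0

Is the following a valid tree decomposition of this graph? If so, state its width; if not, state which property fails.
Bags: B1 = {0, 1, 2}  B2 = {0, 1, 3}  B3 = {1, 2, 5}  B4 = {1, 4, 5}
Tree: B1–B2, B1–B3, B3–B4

Vertex coverage: the bags together contain {0, 1, 2, 3, 4, 5}, the full vertex set. Edge coverage: each edge of G has both endpoints in at least one bag. Running intersection: for every vertex, the bags containing it form a connected subtree. All three properties hold, so this is a valid tree decomposition of width max|bag| − 1 = 2, and hence tw(G) ≤ 2.

Yes; width 2.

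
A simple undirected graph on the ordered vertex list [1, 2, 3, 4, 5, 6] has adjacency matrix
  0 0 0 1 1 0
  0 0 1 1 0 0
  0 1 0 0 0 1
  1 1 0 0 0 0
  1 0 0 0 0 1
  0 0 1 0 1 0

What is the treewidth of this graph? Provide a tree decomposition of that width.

Treewidth 2.
One optimal decomposition is:
Bags: B1 = {1, 2, 4}  B2 = {1, 2, 5}  B3 = {2, 5, 6}  B4 = {2, 3, 6}
Tree: B1–B2, B2–B3, B3–B4

Each bag holds 3 vertices, so the decomposition has width 2, which upper-bounds the treewidth. For the lower bound, G contains the cycle 2–4–1–5–6–3–2, so G is not a forest; only forests have treewidth ≤ 1, hence tw(G) ≥ 2. Combining the bounds, tw(G) = 2.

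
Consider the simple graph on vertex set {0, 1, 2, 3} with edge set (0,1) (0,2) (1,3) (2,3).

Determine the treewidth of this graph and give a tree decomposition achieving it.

Every bag has size at most 3, so the width is 3 − 1 = 2 and tw(G) ≤ 2. The edges 0–2–3–1–0 form a cycle, so G is not a tree and its treewidth is at least 2. Hence tw(G) = 2 exactly.

Treewidth 2.
One optimal decomposition is:
Bags: B1 = {0, 2, 3}  B2 = {0, 1, 3}
Tree: B1–B2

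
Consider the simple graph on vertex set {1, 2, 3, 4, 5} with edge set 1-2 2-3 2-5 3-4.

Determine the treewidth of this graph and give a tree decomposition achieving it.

Treewidth 1.
One optimal decomposition is:
Bags: B1 = {2, 3}  B2 = {1, 2}  B3 = {3, 4}  B4 = {2, 5}
Tree: B1–B2, B1–B3, B1–B4

Each bag holds 2 vertices, so the decomposition has width 1, which upper-bounds the treewidth. Since G has at least one edge (e.g. 3–2), it is not an edgeless graph, so tw(G) ≥ 1. Hence tw(G) = 1 exactly.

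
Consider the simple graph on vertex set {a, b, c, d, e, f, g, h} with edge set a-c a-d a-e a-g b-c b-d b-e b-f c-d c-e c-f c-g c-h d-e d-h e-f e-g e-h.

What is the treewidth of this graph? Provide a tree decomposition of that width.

Every bag has size at most 4, so the width is 4 − 1 = 3 and tw(G) ≤ 3. On the other hand G contains the 4-clique {c, d, e, h}. A clique must lie in a single bag of any decomposition, so no decomposition can have width below 3. Hence tw(G) = 3 exactly.

Treewidth 3.
One such decomposition:
Bags: B1 = {c, d, e, h}  B2 = {b, c, d, e}  B3 = {a, c, d, e}  B4 = {b, c, e, f}  B5 = {a, c, e, g}
Tree: B1–B2, B1–B3, B2–B4, B3–B5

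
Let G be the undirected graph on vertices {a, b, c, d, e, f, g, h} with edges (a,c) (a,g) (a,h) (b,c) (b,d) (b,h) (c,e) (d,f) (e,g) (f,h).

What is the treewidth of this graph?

2

A width-2 tree decomposition is:
Bags: B1 = {d, f, h}  B2 = {b, d, h}  B3 = {a, b, h}  B4 = {a, b, c}  B5 = {a, c, g}  B6 = {c, e, g}
Tree: B1–B2, B2–B3, B3–B4, B4–B5, B5–B6
Each bag holds 3 vertices, so the decomposition has width 2, which upper-bounds the treewidth. The edges f–d–b–h–f form a cycle, so G is not a tree and its treewidth is at least 2. Therefore the treewidth is 2.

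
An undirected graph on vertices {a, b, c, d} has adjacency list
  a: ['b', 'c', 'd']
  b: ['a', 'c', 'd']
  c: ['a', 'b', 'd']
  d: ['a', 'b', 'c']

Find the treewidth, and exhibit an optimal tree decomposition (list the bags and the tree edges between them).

Treewidth 3.
Bags: B1 = {a, b, c, d}
Tree: (single bag)

With just one bag of size 4, the width is 4 − 1 = 3, so tw(G) ≤ 3. Conversely, {a, b, c, d} is a clique of size 4, and the vertices of any clique must share a bag in every tree decomposition; so some bag has ≥ 4 vertices and tw(G) ≥ 3. Combining the bounds, tw(G) = 3.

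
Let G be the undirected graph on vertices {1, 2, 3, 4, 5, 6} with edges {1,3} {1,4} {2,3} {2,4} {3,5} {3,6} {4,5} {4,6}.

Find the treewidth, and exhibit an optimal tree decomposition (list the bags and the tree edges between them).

Treewidth 2.
One optimal decomposition is:
Bags: B1 = {3, 4, 5}  B2 = {2, 3, 4}  B3 = {1, 3, 4}  B4 = {3, 4, 6}
Tree: B1–B2, B2–B3, B3–B4

Every bag has size at most 3, so the width is 3 − 1 = 2 and tw(G) ≤ 2. For the lower bound, G contains the cycle 4–5–3–2–4, so G is not a forest; only forests have treewidth ≤ 1, hence tw(G) ≥ 2. The upper and lower bounds meet at 2, so that is the treewidth.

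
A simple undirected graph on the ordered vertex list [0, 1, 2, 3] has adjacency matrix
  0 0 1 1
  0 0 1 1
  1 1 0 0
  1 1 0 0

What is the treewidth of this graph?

A width-2 tree decomposition is:
Bags: B1 = {0, 1, 2}  B2 = {0, 1, 3}
Tree: B1–B2
Each bag holds 3 vertices, so the decomposition has width 2, which upper-bounds the treewidth. The edges 1–2–0–3–1 form a cycle, so G is not a tree and its treewidth is at least 2. Hence tw(G) = 2 exactly.

2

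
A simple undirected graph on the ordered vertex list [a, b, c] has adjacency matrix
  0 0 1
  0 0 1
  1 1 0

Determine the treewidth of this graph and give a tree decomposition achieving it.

Treewidth 1.
One such decomposition:
Bags: B1 = {a, c}  B2 = {b, c}
Tree: B1–B2

Every bag has size at most 2, so the width is 2 − 1 = 1 and tw(G) ≤ 1. Any graph with an edge has treewidth ≥ 1, and G has the edge a–c. Combining the bounds, tw(G) = 1.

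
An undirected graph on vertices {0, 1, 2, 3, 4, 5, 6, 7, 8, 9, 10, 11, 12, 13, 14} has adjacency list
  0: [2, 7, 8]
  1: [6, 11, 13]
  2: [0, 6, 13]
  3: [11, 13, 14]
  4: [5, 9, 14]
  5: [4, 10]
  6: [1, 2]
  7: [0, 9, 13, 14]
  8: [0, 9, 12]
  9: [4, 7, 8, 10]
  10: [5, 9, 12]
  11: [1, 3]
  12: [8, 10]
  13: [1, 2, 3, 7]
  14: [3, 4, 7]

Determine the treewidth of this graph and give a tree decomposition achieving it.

Treewidth 3.
One optimal decomposition is:
Bags: B1 = {4, 5, 10, 12}  B2 = {4, 9, 10, 12}  B3 = {4, 8, 9, 12}  B4 = {4, 8, 9, 14}  B5 = {7, 8, 9, 14}  B6 = {0, 7, 8, 14}  B7 = {0, 3, 7, 14}  B8 = {0, 3, 7, 13}  B9 = {0, 2, 3, 13}  B10 = {2, 3, 11, 13}  B11 = {1, 2, 11, 13}  B12 = {1, 2, 6, 11}
Tree: B1–B2, B2–B3, B3–B4, B4–B5, B5–B6, B6–B7, B7–B8, B8–B9, B9–B10, B10–B11, B11–B12

Each bag holds 4 vertices, so the decomposition has width 3, which upper-bounds the treewidth. For the lower bound: the 4 vertex sets {5,10,12}, {4}, {9}, {0,7,8,14} are disjoint, each induces a connected subgraph, and every pair is joined by at least one edge of G. Contracting each set to a single vertex therefore yields K_{4} as a minor, and since treewidth is minor-monotone, tw(G) ≥ tw(K_{4}) = 3. Combining the bounds, tw(G) = 3.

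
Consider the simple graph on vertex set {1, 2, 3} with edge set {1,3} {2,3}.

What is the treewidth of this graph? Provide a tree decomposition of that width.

The largest bag has 2 vertices, giving width 1; this decomposition certifies tw(G) ≤ 1. G has an edge, so its treewidth is at least 1. The upper and lower bounds meet at 1, so that is the treewidth.

Treewidth 1.
One optimal decomposition is:
Bags: B1 = {1, 3}  B2 = {2, 3}
Tree: B1–B2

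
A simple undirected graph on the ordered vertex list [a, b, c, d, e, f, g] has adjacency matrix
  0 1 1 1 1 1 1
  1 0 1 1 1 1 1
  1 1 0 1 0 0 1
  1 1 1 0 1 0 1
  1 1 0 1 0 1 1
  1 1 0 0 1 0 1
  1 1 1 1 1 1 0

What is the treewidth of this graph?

A width-4 tree decomposition is:
Bags: B1 = {a, b, e, f, g}  B2 = {a, b, d, e, g}  B3 = {a, b, c, d, g}
Tree: B1–B2, B2–B3
The largest bag has 5 vertices, giving width 4; this decomposition certifies tw(G) ≤ 4. Conversely, {a, b, d, e, g} is a clique of size 5, and the vertices of any clique must share a bag in every tree decomposition; so some bag has ≥ 5 vertices and tw(G) ≥ 4. Hence tw(G) = 4 exactly.

4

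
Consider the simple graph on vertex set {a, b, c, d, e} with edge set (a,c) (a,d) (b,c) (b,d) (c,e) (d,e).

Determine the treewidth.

A width-2 tree decomposition is:
Bags: B1 = {b, c, d}  B2 = {c, d, e}  B3 = {a, c, d}
Tree: B1–B2, B2–B3
The largest bag has 3 vertices, giving width 2; this decomposition certifies tw(G) ≤ 2. Since d–b–c–e–d is a cycle in G, G is not acyclic. Forests are exactly the graphs of treewidth ≤ 1, so tw(G) ≥ 2. Hence tw(G) = 2 exactly.

2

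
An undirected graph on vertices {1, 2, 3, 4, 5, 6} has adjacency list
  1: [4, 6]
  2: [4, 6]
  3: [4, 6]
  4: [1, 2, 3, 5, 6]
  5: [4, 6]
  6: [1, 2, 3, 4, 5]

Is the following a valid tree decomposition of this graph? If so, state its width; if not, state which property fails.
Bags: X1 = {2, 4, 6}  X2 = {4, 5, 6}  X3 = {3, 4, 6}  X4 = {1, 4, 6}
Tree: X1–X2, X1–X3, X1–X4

Vertex coverage: the bags together contain {1, 2, 3, 4, 5, 6}, the full vertex set. Edge coverage: each edge of G has both endpoints in at least one bag. Running intersection: for every vertex, the bags containing it form a connected subtree. All three properties hold, so this is a valid tree decomposition of width max|bag| − 1 = 2, and hence tw(G) ≤ 2.

Yes; width 2.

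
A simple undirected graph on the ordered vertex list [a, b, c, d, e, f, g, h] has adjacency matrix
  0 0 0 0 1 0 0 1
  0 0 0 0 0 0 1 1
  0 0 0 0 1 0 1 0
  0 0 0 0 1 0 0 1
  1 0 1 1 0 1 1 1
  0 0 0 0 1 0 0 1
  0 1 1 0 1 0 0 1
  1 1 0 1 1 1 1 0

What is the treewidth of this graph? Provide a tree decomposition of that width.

Treewidth 2.
One optimal decomposition is:
Bags: B1 = {a, e, h}  B2 = {e, g, h}  B3 = {d, e, h}  B4 = {c, e, g}  B5 = {b, g, h}  B6 = {e, f, h}
Tree: B1–B2, B2–B3, B2–B4, B2–B5, B1–B6

Every bag has size at most 3, so the width is 3 − 1 = 2 and tw(G) ≤ 2. For the lower bound, the 3 vertices {d, e, h} are pairwise adjacent, and any tree decomposition puts a clique entirely inside one bag — forcing width ≥ 2. Hence tw(G) = 2 exactly.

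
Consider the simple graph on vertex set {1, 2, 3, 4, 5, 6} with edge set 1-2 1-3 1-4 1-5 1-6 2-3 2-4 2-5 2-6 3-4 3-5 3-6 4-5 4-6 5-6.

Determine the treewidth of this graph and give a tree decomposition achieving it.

With just one bag of size 6, the width is 6 − 1 = 5, so tw(G) ≤ 5. On the other hand G contains the 6-clique {1, 2, 3, 4, 5, 6}. A clique must lie in a single bag of any decomposition, so no decomposition can have width below 5. The upper and lower bounds meet at 5, so that is the treewidth.

Treewidth 5.
One such decomposition:
Bags: B1 = {1, 2, 3, 4, 5, 6}
Tree: (single bag)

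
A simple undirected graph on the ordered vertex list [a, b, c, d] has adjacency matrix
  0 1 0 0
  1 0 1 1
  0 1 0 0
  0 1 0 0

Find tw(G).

A width-1 tree decomposition is:
Bags: B1 = {a, b}  B2 = {b, d}  B3 = {b, c}
Tree: B1–B2, B2–B3
Every bag has size at most 2, so the width is 2 − 1 = 1 and tw(G) ≤ 1. G has an edge, so its treewidth is at least 1. Therefore the treewidth is 1.

1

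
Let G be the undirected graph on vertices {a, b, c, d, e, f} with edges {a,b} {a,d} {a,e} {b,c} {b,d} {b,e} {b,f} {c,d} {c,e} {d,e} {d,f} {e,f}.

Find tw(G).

3

A width-3 tree decomposition is:
Bags: B1 = {b, d, e, f}  B2 = {a, b, d, e}  B3 = {b, c, d, e}
Tree: B1–B2, B2–B3
The largest bag has 4 vertices, giving width 3; this decomposition certifies tw(G) ≤ 3. For the lower bound, the 4 vertices {a, b, d, e} are pairwise adjacent, and any tree decomposition puts a clique entirely inside one bag — forcing width ≥ 3. Combining the bounds, tw(G) = 3.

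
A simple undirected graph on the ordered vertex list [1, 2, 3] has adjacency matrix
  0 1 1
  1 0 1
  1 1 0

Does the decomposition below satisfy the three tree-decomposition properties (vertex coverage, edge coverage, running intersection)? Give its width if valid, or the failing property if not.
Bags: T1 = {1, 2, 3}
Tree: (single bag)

Every vertex of G appears in some bag (union = {1, 2, 3}); every edge is covered by a bag; and for each vertex v the set of bags containing v is connected in the bag tree. The decomposition is therefore valid. The largest bag has 3 vertices, so the width is 2.

Yes; width 2.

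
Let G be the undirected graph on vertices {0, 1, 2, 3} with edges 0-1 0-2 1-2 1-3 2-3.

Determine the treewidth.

A width-2 tree decomposition is:
Bags: B1 = {1, 2, 3}  B2 = {0, 1, 2}
Tree: B1–B2
The largest bag has 3 vertices, giving width 2; this decomposition certifies tw(G) ≤ 2. For the lower bound, the 3 vertices {0, 1, 2} are pairwise adjacent, and any tree decomposition puts a clique entirely inside one bag — forcing width ≥ 2. The upper and lower bounds meet at 2, so that is the treewidth.

2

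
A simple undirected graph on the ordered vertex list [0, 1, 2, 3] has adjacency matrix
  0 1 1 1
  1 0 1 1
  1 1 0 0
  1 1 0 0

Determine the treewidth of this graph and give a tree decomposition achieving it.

Treewidth 2.
One such decomposition:
Bags: B1 = {0, 1, 3}  B2 = {0, 1, 2}
Tree: B1–B2

Every bag has size at most 3, so the width is 3 − 1 = 2 and tw(G) ≤ 2. For the lower bound, the 3 vertices {0, 1, 2} are pairwise adjacent, and any tree decomposition puts a clique entirely inside one bag — forcing width ≥ 2. Therefore the treewidth is 2.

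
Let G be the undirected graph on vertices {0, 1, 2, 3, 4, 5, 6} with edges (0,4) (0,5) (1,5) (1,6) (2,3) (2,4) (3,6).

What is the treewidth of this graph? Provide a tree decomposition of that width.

The largest bag has 3 vertices, giving width 2; this decomposition certifies tw(G) ≤ 2. For the lower bound, G contains the cycle 3–2–4–0–5–1–6–3, so G is not a forest; only forests have treewidth ≤ 1, hence tw(G) ≥ 2. The upper and lower bounds meet at 2, so that is the treewidth.

Treewidth 2.
One such decomposition:
Bags: B1 = {2, 3, 4}  B2 = {0, 3, 4}  B3 = {0, 3, 5}  B4 = {1, 3, 5}  B5 = {1, 3, 6}
Tree: B1–B2, B2–B3, B3–B4, B4–B5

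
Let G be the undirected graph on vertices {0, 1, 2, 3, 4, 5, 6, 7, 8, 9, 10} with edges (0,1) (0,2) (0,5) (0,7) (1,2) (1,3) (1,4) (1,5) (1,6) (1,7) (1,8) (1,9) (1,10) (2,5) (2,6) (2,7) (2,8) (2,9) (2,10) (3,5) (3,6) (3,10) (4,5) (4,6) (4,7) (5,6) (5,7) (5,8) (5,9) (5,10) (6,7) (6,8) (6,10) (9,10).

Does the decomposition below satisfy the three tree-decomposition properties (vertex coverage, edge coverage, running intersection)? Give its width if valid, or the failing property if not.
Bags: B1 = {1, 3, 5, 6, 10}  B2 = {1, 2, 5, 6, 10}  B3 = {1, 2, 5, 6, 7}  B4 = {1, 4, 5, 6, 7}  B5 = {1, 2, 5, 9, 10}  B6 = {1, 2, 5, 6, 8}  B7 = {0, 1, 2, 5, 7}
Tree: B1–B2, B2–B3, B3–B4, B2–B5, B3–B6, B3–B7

Yes; width 4.

Vertex coverage: the bags together contain {0, 1, 2, 3, 4, 5, 6, 7, 8, 9, 10}, the full vertex set. Edge coverage: each edge of G has both endpoints in at least one bag. Running intersection: for every vertex, the bags containing it form a connected subtree. All three properties hold, so this is a valid tree decomposition of width max|bag| − 1 = 4, and hence tw(G) ≤ 4.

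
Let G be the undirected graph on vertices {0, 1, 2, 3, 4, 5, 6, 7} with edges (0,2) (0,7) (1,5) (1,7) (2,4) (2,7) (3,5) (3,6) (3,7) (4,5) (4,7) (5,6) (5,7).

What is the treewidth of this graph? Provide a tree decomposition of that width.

The largest bag has 3 vertices, giving width 2; this decomposition certifies tw(G) ≤ 2. For the lower bound, the 3 vertices {3, 5, 6} are pairwise adjacent, and any tree decomposition puts a clique entirely inside one bag — forcing width ≥ 2. Hence tw(G) = 2 exactly.

Treewidth 2.
One optimal decomposition is:
Bags: B1 = {4, 5, 7}  B2 = {1, 5, 7}  B3 = {2, 4, 7}  B4 = {3, 5, 7}  B5 = {3, 5, 6}  B6 = {0, 2, 7}
Tree: B1–B2, B1–B3, B2–B4, B4–B5, B3–B6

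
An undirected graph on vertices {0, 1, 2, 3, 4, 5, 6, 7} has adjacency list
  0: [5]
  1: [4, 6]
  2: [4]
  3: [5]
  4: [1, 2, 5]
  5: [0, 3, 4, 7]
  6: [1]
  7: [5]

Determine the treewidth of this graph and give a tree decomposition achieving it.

Treewidth 1.
One optimal decomposition is:
Bags: B1 = {4, 5}  B2 = {2, 4}  B3 = {3, 5}  B4 = {1, 4}  B5 = {1, 6}  B6 = {0, 5}  B7 = {5, 7}
Tree: B1–B2, B1–B3, B2–B4, B4–B5, B3–B6, B3–B7

Each bag holds 2 vertices, so the decomposition has width 1, which upper-bounds the treewidth. Since G has at least one edge (e.g. 5–4), it is not an edgeless graph, so tw(G) ≥ 1. Therefore the treewidth is 1.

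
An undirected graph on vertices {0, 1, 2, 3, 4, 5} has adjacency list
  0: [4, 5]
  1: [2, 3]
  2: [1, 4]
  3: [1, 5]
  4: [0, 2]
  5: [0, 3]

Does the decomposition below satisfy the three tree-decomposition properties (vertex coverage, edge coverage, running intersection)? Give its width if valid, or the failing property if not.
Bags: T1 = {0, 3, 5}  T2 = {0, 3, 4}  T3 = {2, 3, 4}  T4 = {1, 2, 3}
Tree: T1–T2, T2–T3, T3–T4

Every vertex of G appears in some bag (union = {0, 1, 2, 3, 4, 5}); every edge is covered by a bag; and for each vertex v the set of bags containing v is connected in the bag tree. The decomposition is therefore valid. The largest bag has 3 vertices, so the width is 2.

Yes; width 2.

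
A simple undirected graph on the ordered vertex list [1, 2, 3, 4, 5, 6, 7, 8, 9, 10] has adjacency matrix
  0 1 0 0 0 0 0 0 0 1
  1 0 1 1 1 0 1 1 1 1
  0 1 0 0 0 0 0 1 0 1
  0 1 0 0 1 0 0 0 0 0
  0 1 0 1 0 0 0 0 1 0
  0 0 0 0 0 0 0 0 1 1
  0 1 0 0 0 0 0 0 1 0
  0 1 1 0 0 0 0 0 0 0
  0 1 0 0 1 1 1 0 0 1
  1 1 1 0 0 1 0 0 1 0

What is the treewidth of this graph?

2

A width-2 tree decomposition is:
Bags: B1 = {2, 7, 9}  B2 = {2, 9, 10}  B3 = {2, 5, 9}  B4 = {2, 4, 5}  B5 = {6, 9, 10}  B6 = {2, 3, 10}  B7 = {2, 3, 8}  B8 = {1, 2, 10}
Tree: B1–B2, B1–B3, B3–B4, B2–B5, B2–B6, B6–B7, B2–B8
Each bag holds 3 vertices, so the decomposition has width 2, which upper-bounds the treewidth. On the other hand G contains the 3-clique {1, 2, 10}. A clique must lie in a single bag of any decomposition, so no decomposition can have width below 2. Combining the bounds, tw(G) = 2.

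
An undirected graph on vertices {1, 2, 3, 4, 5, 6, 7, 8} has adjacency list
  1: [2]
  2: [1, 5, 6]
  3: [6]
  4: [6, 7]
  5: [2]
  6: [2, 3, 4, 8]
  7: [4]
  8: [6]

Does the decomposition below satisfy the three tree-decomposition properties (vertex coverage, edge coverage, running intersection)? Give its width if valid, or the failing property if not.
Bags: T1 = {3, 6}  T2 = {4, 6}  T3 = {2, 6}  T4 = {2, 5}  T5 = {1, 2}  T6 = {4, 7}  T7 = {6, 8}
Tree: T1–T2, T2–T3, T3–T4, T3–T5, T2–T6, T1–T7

Checking the three conditions: (i) the bags cover all of {1, 2, 3, 4, 5, 6, 7, 8}; (ii) for each edge, some bag contains both endpoints; (iii) the bags containing any fixed vertex form a subtree. All hold, so the decomposition is valid with width 2 − 1 = 1.

Yes; width 1.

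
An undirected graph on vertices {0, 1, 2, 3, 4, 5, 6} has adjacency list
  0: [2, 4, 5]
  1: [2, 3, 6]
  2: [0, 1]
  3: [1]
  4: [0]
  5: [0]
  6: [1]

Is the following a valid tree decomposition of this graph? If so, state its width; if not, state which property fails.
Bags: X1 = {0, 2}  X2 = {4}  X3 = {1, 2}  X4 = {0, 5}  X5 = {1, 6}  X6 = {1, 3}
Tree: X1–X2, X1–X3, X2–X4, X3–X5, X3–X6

A tree decomposition must satisfy three properties: every vertex lies in some bag; for every edge, both endpoints lie together in some bag; and for every vertex, the bags containing it form a connected subtree. Here edge (0,4) lies in no bag, so the decomposition is invalid.

No — edge (0,4) lies in no bag.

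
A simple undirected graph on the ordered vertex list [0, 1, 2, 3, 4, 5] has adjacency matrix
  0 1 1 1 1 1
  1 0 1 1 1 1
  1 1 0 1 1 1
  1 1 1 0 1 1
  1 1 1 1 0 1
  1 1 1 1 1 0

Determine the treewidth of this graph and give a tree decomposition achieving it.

Treewidth 5.
Bags: B1 = {0, 1, 2, 3, 4, 5}
Tree: (single bag)

With just one bag of size 6, the width is 6 − 1 = 5, so tw(G) ≤ 5. For the lower bound, the 6 vertices {0, 1, 2, 3, 4, 5} are pairwise adjacent, and any tree decomposition puts a clique entirely inside one bag — forcing width ≥ 5. Hence tw(G) = 5 exactly.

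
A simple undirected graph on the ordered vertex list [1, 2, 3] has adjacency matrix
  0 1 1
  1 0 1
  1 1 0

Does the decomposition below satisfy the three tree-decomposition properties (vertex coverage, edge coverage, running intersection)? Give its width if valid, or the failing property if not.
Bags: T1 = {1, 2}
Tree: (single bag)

A tree decomposition must satisfy three properties: every vertex lies in some bag; for every edge, both endpoints lie together in some bag; and for every vertex, the bags containing it form a connected subtree. Here vertex 3 appears in no bag, so the decomposition is invalid.

No — vertex 3 appears in no bag.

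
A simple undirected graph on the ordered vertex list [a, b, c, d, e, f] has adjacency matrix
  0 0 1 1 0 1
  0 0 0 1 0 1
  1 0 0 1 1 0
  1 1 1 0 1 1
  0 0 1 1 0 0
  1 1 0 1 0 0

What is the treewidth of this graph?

A width-2 tree decomposition is:
Bags: B1 = {a, c, d}  B2 = {a, d, f}  B3 = {b, d, f}  B4 = {c, d, e}
Tree: B1–B2, B2–B3, B1–B4
Every bag has size at most 3, so the width is 3 − 1 = 2 and tw(G) ≤ 2. Conversely, {c, d, e} is a clique of size 3, and the vertices of any clique must share a bag in every tree decomposition; so some bag has ≥ 3 vertices and tw(G) ≥ 2. Therefore the treewidth is 2.

2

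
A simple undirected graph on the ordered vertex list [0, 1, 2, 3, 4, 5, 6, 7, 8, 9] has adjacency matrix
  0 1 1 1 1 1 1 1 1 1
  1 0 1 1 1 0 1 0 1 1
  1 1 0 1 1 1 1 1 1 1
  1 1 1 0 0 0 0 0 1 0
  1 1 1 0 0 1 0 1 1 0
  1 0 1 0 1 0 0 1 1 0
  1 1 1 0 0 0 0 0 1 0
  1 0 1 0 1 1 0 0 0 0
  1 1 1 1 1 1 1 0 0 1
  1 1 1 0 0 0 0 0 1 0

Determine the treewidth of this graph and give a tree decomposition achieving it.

Every bag has size at most 5, so the width is 5 − 1 = 4 and tw(G) ≤ 4. Conversely, {0, 1, 2, 8, 9} is a clique of size 5, and the vertices of any clique must share a bag in every tree decomposition; so some bag has ≥ 5 vertices and tw(G) ≥ 4. The upper and lower bounds meet at 4, so that is the treewidth.

Treewidth 4.
One optimal decomposition is:
Bags: B1 = {0, 1, 2, 6, 8}  B2 = {0, 1, 2, 4, 8}  B3 = {0, 1, 2, 8, 9}  B4 = {0, 2, 4, 5, 8}  B5 = {0, 2, 4, 5, 7}  B6 = {0, 1, 2, 3, 8}
Tree: B1–B2, B1–B3, B2–B4, B4–B5, B2–B6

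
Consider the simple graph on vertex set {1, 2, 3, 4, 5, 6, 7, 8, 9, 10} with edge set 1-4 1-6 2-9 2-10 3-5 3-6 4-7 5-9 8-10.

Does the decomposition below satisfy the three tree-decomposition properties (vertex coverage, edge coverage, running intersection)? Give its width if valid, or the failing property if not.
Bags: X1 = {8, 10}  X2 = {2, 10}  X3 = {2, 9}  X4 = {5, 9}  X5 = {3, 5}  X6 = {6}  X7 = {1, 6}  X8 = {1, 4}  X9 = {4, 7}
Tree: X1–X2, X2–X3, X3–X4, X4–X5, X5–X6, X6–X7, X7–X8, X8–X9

A tree decomposition must satisfy three properties: every vertex lies in some bag; for every edge, both endpoints lie together in some bag; and for every vertex, the bags containing it form a connected subtree. Here edge (3,6) lies in no bag, so the decomposition is invalid.

No — edge (3,6) lies in no bag.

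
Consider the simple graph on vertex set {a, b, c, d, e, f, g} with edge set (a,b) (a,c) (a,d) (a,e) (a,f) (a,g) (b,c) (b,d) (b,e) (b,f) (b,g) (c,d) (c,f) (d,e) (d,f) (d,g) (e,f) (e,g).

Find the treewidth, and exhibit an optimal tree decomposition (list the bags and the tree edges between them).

Treewidth 4.
One optimal decomposition is:
Bags: B1 = {a, b, c, d, f}  B2 = {a, b, d, e, f}  B3 = {a, b, d, e, g}
Tree: B1–B2, B2–B3

The largest bag has 5 vertices, giving width 4; this decomposition certifies tw(G) ≤ 4. For the lower bound, the 5 vertices {a, b, d, e, g} are pairwise adjacent, and any tree decomposition puts a clique entirely inside one bag — forcing width ≥ 4. The upper and lower bounds meet at 4, so that is the treewidth.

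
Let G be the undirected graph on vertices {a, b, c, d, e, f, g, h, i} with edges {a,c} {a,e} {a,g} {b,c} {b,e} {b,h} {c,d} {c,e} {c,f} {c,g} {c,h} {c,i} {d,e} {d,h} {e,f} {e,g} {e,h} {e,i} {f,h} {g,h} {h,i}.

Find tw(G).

3

A width-3 tree decomposition is:
Bags: B1 = {c, d, e, h}  B2 = {c, e, g, h}  B3 = {c, e, f, h}  B4 = {c, e, h, i}  B5 = {b, c, e, h}  B6 = {a, c, e, g}
Tree: B1–B2, B1–B3, B1–B4, B3–B5, B2–B6
Every bag has size at most 4, so the width is 4 − 1 = 3 and tw(G) ≤ 3. For the lower bound, the 4 vertices {c, d, e, h} are pairwise adjacent, and any tree decomposition puts a clique entirely inside one bag — forcing width ≥ 3. Hence tw(G) = 3 exactly.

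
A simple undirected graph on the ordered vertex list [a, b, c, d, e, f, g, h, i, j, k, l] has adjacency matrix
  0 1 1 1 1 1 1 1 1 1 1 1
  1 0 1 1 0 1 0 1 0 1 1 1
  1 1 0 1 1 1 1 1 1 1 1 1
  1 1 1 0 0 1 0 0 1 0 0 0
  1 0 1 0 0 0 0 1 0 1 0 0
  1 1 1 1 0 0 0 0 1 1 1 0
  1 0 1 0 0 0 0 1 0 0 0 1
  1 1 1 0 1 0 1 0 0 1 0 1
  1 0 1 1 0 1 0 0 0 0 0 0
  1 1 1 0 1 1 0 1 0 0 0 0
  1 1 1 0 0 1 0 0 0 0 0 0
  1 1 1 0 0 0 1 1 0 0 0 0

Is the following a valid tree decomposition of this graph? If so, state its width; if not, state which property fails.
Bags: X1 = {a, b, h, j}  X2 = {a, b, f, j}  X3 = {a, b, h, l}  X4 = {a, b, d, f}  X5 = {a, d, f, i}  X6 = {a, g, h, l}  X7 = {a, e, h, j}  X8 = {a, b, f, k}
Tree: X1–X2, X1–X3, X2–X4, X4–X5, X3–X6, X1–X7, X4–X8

No — vertex c appears in no bag.

A tree decomposition must satisfy three properties: every vertex lies in some bag; for every edge, both endpoints lie together in some bag; and for every vertex, the bags containing it form a connected subtree. Here vertex c appears in no bag, so the decomposition is invalid.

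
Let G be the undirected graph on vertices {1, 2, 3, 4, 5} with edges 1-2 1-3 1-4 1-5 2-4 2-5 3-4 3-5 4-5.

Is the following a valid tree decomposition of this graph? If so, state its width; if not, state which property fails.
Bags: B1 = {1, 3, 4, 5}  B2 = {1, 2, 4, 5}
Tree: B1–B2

Yes; width 3.

Checking the three conditions: (i) the bags cover all of {1, 2, 3, 4, 5}; (ii) for each edge, some bag contains both endpoints; (iii) the bags containing any fixed vertex form a subtree. All hold, so the decomposition is valid with width 4 − 1 = 3.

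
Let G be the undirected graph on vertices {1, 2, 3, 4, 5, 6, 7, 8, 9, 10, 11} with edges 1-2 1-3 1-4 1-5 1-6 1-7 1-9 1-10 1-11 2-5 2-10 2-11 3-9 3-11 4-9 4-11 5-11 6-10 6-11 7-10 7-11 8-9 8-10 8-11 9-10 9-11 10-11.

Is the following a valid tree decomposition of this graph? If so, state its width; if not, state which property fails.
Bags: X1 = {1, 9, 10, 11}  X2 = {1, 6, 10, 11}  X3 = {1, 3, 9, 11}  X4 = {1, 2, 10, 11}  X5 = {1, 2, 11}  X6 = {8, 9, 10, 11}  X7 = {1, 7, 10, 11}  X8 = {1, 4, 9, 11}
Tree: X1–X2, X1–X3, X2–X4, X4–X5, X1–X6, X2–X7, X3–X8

A tree decomposition must satisfy three properties: every vertex lies in some bag; for every edge, both endpoints lie together in some bag; and for every vertex, the bags containing it form a connected subtree. Here vertex 5 appears in no bag, so the decomposition is invalid.

No — vertex 5 appears in no bag.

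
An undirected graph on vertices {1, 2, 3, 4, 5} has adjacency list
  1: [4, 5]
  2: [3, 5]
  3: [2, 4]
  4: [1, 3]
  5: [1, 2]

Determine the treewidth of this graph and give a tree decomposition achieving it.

The largest bag has 3 vertices, giving width 2; this decomposition certifies tw(G) ≤ 2. For the lower bound, G contains the cycle 1–4–3–2–5–1, so G is not a forest; only forests have treewidth ≤ 1, hence tw(G) ≥ 2. The upper and lower bounds meet at 2, so that is the treewidth.

Treewidth 2.
One optimal decomposition is:
Bags: B1 = {1, 3, 4}  B2 = {1, 2, 3}  B3 = {1, 2, 5}
Tree: B1–B2, B2–B3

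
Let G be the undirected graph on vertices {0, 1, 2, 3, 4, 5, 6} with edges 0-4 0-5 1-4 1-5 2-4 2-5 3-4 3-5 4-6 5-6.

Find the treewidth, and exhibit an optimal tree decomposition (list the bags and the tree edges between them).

Every bag has size at most 3, so the width is 3 − 1 = 2 and tw(G) ≤ 2. Since 5–0–4–6–5 is a cycle in G, G is not acyclic. Forests are exactly the graphs of treewidth ≤ 1, so tw(G) ≥ 2. Therefore the treewidth is 2.

Treewidth 2.
Bags: B1 = {0, 4, 5}  B2 = {4, 5, 6}  B3 = {1, 4, 5}  B4 = {2, 4, 5}  B5 = {3, 4, 5}
Tree: B1–B2, B2–B3, B3–B4, B4–B5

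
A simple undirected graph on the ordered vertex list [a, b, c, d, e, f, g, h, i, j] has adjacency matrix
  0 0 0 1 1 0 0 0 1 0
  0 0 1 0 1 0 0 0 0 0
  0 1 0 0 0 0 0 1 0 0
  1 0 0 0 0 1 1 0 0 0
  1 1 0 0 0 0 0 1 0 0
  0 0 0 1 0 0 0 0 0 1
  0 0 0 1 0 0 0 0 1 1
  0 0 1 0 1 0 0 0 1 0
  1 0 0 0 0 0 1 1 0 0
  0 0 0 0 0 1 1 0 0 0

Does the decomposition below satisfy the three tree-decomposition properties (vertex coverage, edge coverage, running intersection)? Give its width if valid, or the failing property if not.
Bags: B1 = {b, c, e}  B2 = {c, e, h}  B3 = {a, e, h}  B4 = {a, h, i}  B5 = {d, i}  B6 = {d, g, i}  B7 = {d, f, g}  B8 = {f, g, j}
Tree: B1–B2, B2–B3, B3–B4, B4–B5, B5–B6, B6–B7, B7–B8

A tree decomposition must satisfy three properties: every vertex lies in some bag; for every edge, both endpoints lie together in some bag; and for every vertex, the bags containing it form a connected subtree. Here edge (a,d) lies in no bag, so the decomposition is invalid.

No — edge (a,d) lies in no bag.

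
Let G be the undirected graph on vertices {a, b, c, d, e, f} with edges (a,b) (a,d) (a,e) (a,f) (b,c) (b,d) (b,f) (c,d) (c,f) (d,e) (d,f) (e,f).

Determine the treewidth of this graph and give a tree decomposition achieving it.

Treewidth 3.
One such decomposition:
Bags: B1 = {a, d, e, f}  B2 = {a, b, d, f}  B3 = {b, c, d, f}
Tree: B1–B2, B2–B3

Every bag has size at most 4, so the width is 4 − 1 = 3 and tw(G) ≤ 3. On the other hand G contains the 4-clique {b, c, d, f}. A clique must lie in a single bag of any decomposition, so no decomposition can have width below 3. The upper and lower bounds meet at 3, so that is the treewidth.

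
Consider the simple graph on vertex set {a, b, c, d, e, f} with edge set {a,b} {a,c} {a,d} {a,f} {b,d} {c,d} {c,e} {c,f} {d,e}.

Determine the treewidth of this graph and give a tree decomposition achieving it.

Treewidth 2.
One optimal decomposition is:
Bags: B1 = {c, d, e}  B2 = {a, c, d}  B3 = {a, b, d}  B4 = {a, c, f}
Tree: B1–B2, B2–B3, B2–B4

Each bag holds 3 vertices, so the decomposition has width 2, which upper-bounds the treewidth. On the other hand G contains the 3-clique {c, d, e}. A clique must lie in a single bag of any decomposition, so no decomposition can have width below 2. Combining the bounds, tw(G) = 2.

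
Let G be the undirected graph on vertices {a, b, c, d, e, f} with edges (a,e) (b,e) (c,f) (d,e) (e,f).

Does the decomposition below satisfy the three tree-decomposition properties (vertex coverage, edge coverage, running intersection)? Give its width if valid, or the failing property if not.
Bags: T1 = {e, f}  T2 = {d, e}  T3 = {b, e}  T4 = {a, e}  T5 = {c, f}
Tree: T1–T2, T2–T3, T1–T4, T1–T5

Every vertex of G appears in some bag (union = {a, b, c, d, e, f}); every edge is covered by a bag; and for each vertex v the set of bags containing v is connected in the bag tree. The decomposition is therefore valid. The largest bag has 2 vertices, so the width is 1.

Yes; width 1.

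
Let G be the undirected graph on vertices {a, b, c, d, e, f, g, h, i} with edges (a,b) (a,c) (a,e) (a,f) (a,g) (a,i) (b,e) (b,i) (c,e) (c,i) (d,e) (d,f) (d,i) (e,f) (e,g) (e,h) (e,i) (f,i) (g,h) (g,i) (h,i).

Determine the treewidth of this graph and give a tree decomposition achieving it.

Every bag has size at most 4, so the width is 4 − 1 = 3 and tw(G) ≤ 3. On the other hand G contains the 4-clique {d, e, f, i}. A clique must lie in a single bag of any decomposition, so no decomposition can have width below 3. The upper and lower bounds meet at 3, so that is the treewidth.

Treewidth 3.
One such decomposition:
Bags: B1 = {a, e, g, i}  B2 = {a, e, f, i}  B3 = {a, b, e, i}  B4 = {a, c, e, i}  B5 = {d, e, f, i}  B6 = {e, g, h, i}
Tree: B1–B2, B2–B3, B1–B4, B2–B5, B1–B6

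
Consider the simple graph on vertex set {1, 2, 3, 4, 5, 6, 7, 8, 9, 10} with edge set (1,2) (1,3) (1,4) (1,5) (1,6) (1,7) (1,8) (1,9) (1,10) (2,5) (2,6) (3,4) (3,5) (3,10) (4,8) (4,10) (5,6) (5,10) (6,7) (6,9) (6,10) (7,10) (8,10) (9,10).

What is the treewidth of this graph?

A width-3 tree decomposition is:
Bags: B1 = {1, 5, 6, 10}  B2 = {1, 6, 7, 10}  B3 = {1, 3, 5, 10}  B4 = {1, 2, 5, 6}  B5 = {1, 6, 9, 10}  B6 = {1, 3, 4, 10}  B7 = {1, 4, 8, 10}
Tree: B1–B2, B1–B3, B1–B4, B2–B5, B3–B6, B6–B7
Every bag has size at most 4, so the width is 4 − 1 = 3 and tw(G) ≤ 3. For the lower bound, the 4 vertices {1, 2, 5, 6} are pairwise adjacent, and any tree decomposition puts a clique entirely inside one bag — forcing width ≥ 3. Combining the bounds, tw(G) = 3.

3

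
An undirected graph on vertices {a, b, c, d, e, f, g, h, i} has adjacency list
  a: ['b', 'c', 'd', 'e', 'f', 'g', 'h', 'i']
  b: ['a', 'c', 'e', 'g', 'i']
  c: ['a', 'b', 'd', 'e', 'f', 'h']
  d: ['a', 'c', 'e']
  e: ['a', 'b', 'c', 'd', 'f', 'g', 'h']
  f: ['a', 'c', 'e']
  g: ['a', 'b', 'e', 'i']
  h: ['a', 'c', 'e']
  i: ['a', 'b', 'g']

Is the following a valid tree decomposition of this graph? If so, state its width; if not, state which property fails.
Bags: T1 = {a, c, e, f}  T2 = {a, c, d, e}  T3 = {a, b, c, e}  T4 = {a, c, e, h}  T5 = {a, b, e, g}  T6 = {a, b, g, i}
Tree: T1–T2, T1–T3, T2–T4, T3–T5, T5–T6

Every vertex of G appears in some bag (union = {a, b, c, d, e, f, g, h, i}); every edge is covered by a bag; and for each vertex v the set of bags containing v is connected in the bag tree. The decomposition is therefore valid. The largest bag has 4 vertices, so the width is 3.

Yes; width 3.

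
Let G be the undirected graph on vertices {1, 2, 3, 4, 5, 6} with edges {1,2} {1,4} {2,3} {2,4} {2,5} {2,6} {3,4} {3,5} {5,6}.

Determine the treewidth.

2

A width-2 tree decomposition is:
Bags: B1 = {2, 3, 5}  B2 = {2, 5, 6}  B3 = {2, 3, 4}  B4 = {1, 2, 4}
Tree: B1–B2, B1–B3, B3–B4
Each bag holds 3 vertices, so the decomposition has width 2, which upper-bounds the treewidth. On the other hand G contains the 3-clique {1, 2, 4}. A clique must lie in a single bag of any decomposition, so no decomposition can have width below 2. The upper and lower bounds meet at 2, so that is the treewidth.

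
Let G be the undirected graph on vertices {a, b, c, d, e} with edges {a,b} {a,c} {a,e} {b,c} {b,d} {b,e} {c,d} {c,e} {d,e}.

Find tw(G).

A width-3 tree decomposition is:
Bags: B1 = {b, c, d, e}  B2 = {a, b, c, e}
Tree: B1–B2
The largest bag has 4 vertices, giving width 3; this decomposition certifies tw(G) ≤ 3. Conversely, {b, c, d, e} is a clique of size 4, and the vertices of any clique must share a bag in every tree decomposition; so some bag has ≥ 4 vertices and tw(G) ≥ 3. The upper and lower bounds meet at 3, so that is the treewidth.

3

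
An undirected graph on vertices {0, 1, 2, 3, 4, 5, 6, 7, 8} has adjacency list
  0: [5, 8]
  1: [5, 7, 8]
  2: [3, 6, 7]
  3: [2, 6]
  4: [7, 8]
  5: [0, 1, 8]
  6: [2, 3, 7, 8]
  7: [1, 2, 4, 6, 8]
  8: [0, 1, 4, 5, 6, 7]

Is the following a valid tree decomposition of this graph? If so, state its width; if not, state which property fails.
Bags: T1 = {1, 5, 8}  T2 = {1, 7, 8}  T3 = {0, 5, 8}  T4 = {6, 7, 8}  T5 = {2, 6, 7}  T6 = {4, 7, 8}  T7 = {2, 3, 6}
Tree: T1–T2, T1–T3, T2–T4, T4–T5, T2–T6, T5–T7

Yes; width 2.

Vertex coverage: the bags together contain {0, 1, 2, 3, 4, 5, 6, 7, 8}, the full vertex set. Edge coverage: each edge of G has both endpoints in at least one bag. Running intersection: for every vertex, the bags containing it form a connected subtree. All three properties hold, so this is a valid tree decomposition of width max|bag| − 1 = 2, and hence tw(G) ≤ 2.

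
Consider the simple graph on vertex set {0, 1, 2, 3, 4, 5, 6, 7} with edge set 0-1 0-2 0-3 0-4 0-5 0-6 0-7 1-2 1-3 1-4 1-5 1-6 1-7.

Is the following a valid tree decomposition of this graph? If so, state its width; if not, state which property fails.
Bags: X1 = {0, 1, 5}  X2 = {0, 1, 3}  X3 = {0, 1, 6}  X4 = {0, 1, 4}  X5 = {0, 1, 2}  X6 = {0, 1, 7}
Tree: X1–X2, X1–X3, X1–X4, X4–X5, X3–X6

Vertex coverage: the bags together contain {0, 1, 2, 3, 4, 5, 6, 7}, the full vertex set. Edge coverage: each edge of G has both endpoints in at least one bag. Running intersection: for every vertex, the bags containing it form a connected subtree. All three properties hold, so this is a valid tree decomposition of width max|bag| − 1 = 2, and hence tw(G) ≤ 2.

Yes; width 2.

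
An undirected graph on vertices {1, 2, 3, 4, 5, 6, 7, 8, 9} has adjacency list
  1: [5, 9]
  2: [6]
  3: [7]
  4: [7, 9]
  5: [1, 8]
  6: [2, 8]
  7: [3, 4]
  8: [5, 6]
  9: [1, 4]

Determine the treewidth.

1

A width-1 tree decomposition is:
Bags: B1 = {3, 7}  B2 = {4, 7}  B3 = {4, 9}  B4 = {1, 9}  B5 = {1, 5}  B6 = {5, 8}  B7 = {6, 8}  B8 = {2, 6}
Tree: B1–B2, B2–B3, B3–B4, B4–B5, B5–B6, B6–B7, B7–B8
Every bag has size at most 2, so the width is 2 − 1 = 1 and tw(G) ≤ 1. Since G has at least one edge (e.g. 3–7), it is not an edgeless graph, so tw(G) ≥ 1. Hence tw(G) = 1 exactly.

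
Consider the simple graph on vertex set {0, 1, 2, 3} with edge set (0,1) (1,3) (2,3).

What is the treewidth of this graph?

1

A width-1 tree decomposition is:
Bags: B1 = {2, 3}  B2 = {1, 3}  B3 = {0, 1}
Tree: B1–B2, B2–B3
Every bag has size at most 2, so the width is 2 − 1 = 1 and tw(G) ≤ 1. G has an edge, so its treewidth is at least 1. Combining the bounds, tw(G) = 1.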